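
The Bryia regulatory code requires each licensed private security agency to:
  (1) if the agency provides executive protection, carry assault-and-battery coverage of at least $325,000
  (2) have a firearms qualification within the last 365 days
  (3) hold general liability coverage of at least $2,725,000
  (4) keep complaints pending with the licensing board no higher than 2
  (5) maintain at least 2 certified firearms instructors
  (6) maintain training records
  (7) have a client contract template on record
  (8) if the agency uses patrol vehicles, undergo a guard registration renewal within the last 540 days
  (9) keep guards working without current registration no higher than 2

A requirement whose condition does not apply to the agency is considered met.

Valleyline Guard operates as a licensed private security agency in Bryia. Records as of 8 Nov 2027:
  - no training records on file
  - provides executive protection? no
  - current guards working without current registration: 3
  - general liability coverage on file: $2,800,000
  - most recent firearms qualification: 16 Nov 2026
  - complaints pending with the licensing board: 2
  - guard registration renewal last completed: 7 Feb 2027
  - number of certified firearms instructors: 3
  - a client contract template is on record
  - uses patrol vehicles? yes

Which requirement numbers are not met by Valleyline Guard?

1. condition 'provides executive protection' does not hold → requirement n/a → met
2. firearms qualification 357 days ago vs limit 365 → met
3. general liability coverage $2,800,000 ≥ $2,725,000 → met
4. complaints pending with the licensing board 2 ≤ 2 → met
5. certified firearms instructors 3 ≥ 2 → met
6. training records absent → not met
7. client contract template present → met
8. condition 'uses patrol vehicles' holds; guard registration renewal 274 days ago vs limit 540 → met
9. guards working without current registration 3 > 2 → not met
Not met: 6, 9

6, 9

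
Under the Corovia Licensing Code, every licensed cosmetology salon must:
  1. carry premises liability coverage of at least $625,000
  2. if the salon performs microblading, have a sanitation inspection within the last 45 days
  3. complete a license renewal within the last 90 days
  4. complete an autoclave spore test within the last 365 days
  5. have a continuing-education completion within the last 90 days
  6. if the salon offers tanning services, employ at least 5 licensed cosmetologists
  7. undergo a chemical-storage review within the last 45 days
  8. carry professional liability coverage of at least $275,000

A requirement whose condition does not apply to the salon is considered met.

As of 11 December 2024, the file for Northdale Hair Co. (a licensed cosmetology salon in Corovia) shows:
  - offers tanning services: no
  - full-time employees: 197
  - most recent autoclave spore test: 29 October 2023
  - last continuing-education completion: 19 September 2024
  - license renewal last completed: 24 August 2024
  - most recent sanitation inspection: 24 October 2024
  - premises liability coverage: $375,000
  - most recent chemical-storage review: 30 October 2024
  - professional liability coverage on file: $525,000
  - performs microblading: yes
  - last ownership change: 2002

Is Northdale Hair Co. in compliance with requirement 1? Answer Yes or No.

1. premises liability coverage $375,000 < $625,000 → not met

No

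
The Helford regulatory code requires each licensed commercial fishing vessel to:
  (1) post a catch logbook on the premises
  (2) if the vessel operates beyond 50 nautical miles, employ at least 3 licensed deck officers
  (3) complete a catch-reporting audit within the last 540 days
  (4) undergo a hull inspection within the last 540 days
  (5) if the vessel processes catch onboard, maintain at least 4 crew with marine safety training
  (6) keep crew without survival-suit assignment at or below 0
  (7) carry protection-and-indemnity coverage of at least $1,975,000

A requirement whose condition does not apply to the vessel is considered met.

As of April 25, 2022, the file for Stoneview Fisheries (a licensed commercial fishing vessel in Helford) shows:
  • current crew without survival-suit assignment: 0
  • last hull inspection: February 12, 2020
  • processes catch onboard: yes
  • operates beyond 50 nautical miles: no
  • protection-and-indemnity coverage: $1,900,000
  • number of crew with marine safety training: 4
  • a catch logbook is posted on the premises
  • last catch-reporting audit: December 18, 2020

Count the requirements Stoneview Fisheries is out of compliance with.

2

1. catch logbook present → met
2. condition 'operates beyond 50 nautical miles' does not hold → requirement n/a → met
3. catch-reporting audit 493 days ago vs limit 540 → met
4. hull inspection 803 days ago vs limit 540 → not met
5. condition 'processes catch onboard' holds; crew with marine safety training 4 ≥ 4 → met
6. crew without survival-suit assignment 0 ≤ 0 → met
7. protection-and-indemnity coverage $1,900,000 < $1,975,000 → not met
Not met: 2 of 7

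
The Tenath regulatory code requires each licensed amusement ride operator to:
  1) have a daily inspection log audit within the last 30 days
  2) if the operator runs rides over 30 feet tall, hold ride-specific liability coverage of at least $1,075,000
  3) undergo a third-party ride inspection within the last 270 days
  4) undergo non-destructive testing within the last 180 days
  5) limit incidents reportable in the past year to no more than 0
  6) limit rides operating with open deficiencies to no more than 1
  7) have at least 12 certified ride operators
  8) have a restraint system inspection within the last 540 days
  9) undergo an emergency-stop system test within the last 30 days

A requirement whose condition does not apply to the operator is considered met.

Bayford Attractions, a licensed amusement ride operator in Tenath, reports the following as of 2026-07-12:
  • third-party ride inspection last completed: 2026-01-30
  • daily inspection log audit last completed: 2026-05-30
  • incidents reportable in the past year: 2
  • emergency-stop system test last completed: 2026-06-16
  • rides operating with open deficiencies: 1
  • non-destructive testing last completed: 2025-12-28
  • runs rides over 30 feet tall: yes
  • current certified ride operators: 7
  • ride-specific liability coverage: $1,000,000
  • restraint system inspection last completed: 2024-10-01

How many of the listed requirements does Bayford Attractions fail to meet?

1. daily inspection log audit 43 days ago vs limit 30 → not met
2. condition 'runs rides over 30 feet tall' holds; ride-specific liability coverage $1,000,000 < $1,075,000 → not met
3. third-party ride inspection 163 days ago vs limit 270 → met
4. non-destructive testing 196 days ago vs limit 180 → not met
5. incidents reportable in the past year 2 > 0 → not met
6. rides operating with open deficiencies 1 ≤ 1 → met
7. certified ride operators 7 < 12 → not met
8. restraint system inspection 649 days ago vs limit 540 → not met
9. emergency-stop system test 26 days ago vs limit 30 → met
Not met: 6 of 9

6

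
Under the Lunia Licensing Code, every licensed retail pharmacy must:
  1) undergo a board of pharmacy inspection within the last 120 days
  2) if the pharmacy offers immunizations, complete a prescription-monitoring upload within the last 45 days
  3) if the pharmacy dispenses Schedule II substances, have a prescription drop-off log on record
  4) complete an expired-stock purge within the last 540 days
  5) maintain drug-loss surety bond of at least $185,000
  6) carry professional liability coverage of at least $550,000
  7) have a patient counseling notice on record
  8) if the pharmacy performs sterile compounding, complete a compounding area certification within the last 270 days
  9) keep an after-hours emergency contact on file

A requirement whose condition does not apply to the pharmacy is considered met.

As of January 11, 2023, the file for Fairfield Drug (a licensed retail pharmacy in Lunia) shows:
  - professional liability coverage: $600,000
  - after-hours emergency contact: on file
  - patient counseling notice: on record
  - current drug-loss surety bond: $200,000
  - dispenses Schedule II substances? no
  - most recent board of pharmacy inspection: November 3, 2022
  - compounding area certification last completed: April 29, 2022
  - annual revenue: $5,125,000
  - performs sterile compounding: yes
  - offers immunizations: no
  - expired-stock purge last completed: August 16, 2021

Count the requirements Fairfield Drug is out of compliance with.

1. board of pharmacy inspection 69 days ago vs limit 120 → met
2. condition 'offers immunizations' does not hold → requirement n/a → met
3. condition 'dispenses Schedule II substances' does not hold → requirement n/a → met
4. expired-stock purge 513 days ago vs limit 540 → met
5. drug-loss surety bond $200,000 ≥ $185,000 → met
6. professional liability coverage $600,000 ≥ $550,000 → met
7. patient counseling notice present → met
8. condition 'performs sterile compounding' holds; compounding area certification 257 days ago vs limit 270 → met
9. after-hours emergency contact present → met
Not met: 0 of 9

0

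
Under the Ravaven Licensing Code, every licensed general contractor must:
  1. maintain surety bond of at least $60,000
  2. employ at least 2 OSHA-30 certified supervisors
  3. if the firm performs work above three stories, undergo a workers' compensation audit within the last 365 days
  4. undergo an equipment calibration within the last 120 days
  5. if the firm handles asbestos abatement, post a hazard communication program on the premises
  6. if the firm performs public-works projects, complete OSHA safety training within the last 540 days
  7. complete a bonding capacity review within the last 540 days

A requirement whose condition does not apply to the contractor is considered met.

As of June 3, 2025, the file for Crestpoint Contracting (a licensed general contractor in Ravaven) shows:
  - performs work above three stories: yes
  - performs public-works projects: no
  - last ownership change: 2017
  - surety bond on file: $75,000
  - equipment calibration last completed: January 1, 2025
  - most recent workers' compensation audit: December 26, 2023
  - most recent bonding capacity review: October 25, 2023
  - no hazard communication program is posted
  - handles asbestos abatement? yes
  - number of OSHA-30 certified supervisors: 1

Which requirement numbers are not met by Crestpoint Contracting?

1. surety bond $75,000 ≥ $60,000 → met
2. OSHA-30 certified supervisors 1 < 2 → not met
3. condition 'performs work above three stories' holds; workers' compensation audit 525 days ago vs limit 365 → not met
4. equipment calibration 153 days ago vs limit 120 → not met
5. condition 'handles asbestos abatement' holds; hazard communication program absent → not met
6. condition 'performs public-works projects' does not hold → requirement n/a → met
7. bonding capacity review 587 days ago vs limit 540 → not met
Not met: 2, 3, 4, 5, 7

2, 3, 4, 5, 7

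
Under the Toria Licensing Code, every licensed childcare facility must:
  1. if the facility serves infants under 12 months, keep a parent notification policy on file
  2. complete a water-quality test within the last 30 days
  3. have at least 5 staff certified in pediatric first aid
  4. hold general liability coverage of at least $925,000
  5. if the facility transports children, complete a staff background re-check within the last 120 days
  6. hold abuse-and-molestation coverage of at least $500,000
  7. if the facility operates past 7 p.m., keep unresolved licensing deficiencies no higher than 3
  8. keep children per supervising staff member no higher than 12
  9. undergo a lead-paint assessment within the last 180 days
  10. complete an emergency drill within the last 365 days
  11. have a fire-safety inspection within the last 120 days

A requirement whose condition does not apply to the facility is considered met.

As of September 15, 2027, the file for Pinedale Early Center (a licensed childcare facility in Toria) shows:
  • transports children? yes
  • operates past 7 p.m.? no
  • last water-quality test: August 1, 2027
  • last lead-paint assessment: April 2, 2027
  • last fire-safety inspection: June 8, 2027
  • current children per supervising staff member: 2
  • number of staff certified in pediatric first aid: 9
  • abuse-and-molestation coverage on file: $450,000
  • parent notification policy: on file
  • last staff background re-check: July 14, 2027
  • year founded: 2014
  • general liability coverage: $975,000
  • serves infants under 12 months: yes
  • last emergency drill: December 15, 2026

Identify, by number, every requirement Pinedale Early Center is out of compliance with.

2, 6

1. condition 'serves infants under 12 months' holds; parent notification policy present → met
2. water-quality test 45 days ago vs limit 30 → not met
3. staff certified in pediatric first aid 9 ≥ 5 → met
4. general liability coverage $975,000 ≥ $925,000 → met
5. condition 'transports children' holds; staff background re-check 63 days ago vs limit 120 → met
6. abuse-and-molestation coverage $450,000 < $500,000 → not met
7. condition 'operates past 7 p.m.' does not hold → requirement n/a → met
8. children per supervising staff member 2 ≤ 12 → met
9. lead-paint assessment 166 days ago vs limit 180 → met
10. emergency drill 274 days ago vs limit 365 → met
11. fire-safety inspection 99 days ago vs limit 120 → met
Not met: 2, 6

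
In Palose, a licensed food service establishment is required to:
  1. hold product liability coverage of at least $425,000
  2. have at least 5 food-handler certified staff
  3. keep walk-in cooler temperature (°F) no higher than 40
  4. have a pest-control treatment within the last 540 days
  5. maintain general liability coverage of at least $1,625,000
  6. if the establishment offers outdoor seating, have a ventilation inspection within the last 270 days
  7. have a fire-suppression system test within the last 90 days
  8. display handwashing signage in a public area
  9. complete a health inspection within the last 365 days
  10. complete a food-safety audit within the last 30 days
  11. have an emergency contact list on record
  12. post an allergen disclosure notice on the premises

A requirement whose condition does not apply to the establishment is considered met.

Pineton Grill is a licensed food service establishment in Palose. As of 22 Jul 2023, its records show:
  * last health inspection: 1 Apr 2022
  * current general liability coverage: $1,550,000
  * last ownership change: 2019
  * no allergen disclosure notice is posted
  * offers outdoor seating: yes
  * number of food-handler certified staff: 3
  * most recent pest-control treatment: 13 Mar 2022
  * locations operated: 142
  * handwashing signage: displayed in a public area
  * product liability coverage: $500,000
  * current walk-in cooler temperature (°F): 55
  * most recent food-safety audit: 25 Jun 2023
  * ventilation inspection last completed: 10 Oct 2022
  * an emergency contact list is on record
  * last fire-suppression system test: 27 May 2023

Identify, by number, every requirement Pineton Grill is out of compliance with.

2, 3, 5, 6, 9, 12

1. product liability coverage $500,000 ≥ $425,000 → met
2. food-handler certified staff 3 < 5 → not met
3. walk-in cooler temperature (°F) 55 > 40 → not met
4. pest-control treatment 496 days ago vs limit 540 → met
5. general liability coverage $1,550,000 < $1,625,000 → not met
6. condition 'offers outdoor seating' holds; ventilation inspection 285 days ago vs limit 270 → not met
7. fire-suppression system test 56 days ago vs limit 90 → met
8. handwashing signage present → met
9. health inspection 477 days ago vs limit 365 → not met
10. food-safety audit 27 days ago vs limit 30 → met
11. emergency contact list present → met
12. allergen disclosure notice absent → not met
Not met: 2, 3, 5, 6, 9, 12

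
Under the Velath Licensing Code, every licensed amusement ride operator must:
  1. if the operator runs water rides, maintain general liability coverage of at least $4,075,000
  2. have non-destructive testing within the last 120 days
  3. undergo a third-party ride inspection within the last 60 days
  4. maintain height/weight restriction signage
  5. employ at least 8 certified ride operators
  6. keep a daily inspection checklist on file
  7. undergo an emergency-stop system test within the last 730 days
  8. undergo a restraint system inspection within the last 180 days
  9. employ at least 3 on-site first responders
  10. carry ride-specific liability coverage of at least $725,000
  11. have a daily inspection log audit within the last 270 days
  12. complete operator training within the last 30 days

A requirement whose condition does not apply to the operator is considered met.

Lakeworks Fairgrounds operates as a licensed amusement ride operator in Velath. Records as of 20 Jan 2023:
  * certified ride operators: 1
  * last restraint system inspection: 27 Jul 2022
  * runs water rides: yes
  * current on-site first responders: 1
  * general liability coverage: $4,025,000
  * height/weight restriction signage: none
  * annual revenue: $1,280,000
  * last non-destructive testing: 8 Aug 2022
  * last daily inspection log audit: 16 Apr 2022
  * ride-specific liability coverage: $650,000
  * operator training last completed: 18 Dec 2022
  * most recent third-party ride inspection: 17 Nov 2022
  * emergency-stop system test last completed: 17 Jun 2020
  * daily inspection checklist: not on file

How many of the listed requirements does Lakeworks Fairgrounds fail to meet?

11

1. condition 'runs water rides' holds; general liability coverage $4,025,000 < $4,075,000 → not met
2. non-destructive testing 165 days ago vs limit 120 → not met
3. third-party ride inspection 64 days ago vs limit 60 → not met
4. height/weight restriction signage absent → not met
5. certified ride operators 1 < 8 → not met
6. daily inspection checklist absent → not met
7. emergency-stop system test 947 days ago vs limit 730 → not met
8. restraint system inspection 177 days ago vs limit 180 → met
9. on-site first responders 1 < 3 → not met
10. ride-specific liability coverage $650,000 < $725,000 → not met
11. daily inspection log audit 279 days ago vs limit 270 → not met
12. operator training 33 days ago vs limit 30 → not met
Not met: 11 of 12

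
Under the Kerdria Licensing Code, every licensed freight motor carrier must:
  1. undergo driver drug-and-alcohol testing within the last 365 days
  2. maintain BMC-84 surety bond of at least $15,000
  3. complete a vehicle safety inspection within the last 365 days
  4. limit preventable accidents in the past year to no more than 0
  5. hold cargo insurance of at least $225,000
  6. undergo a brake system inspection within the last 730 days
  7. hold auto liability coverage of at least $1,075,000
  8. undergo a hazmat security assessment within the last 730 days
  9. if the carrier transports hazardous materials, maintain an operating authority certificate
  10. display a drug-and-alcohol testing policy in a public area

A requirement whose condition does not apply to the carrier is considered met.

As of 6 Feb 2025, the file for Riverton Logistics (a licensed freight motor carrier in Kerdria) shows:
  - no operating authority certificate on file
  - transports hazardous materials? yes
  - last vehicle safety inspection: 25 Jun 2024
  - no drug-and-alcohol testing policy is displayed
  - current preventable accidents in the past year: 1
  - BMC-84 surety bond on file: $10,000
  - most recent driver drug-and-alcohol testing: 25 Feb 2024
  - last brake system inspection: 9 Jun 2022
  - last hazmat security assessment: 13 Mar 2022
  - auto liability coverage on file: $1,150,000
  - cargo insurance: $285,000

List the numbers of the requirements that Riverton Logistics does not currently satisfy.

1. driver drug-and-alcohol testing 347 days ago vs limit 365 → met
2. BMC-84 surety bond $10,000 < $15,000 → not met
3. vehicle safety inspection 226 days ago vs limit 365 → met
4. preventable accidents in the past year 1 > 0 → not met
5. cargo insurance $285,000 ≥ $225,000 → met
6. brake system inspection 973 days ago vs limit 730 → not met
7. auto liability coverage $1,150,000 ≥ $1,075,000 → met
8. hazmat security assessment 1061 days ago vs limit 730 → not met
9. condition 'transports hazardous materials' holds; operating authority certificate absent → not met
10. drug-and-alcohol testing policy absent → not met
Not met: 2, 4, 6, 8, 9, 10

2, 4, 6, 8, 9, 10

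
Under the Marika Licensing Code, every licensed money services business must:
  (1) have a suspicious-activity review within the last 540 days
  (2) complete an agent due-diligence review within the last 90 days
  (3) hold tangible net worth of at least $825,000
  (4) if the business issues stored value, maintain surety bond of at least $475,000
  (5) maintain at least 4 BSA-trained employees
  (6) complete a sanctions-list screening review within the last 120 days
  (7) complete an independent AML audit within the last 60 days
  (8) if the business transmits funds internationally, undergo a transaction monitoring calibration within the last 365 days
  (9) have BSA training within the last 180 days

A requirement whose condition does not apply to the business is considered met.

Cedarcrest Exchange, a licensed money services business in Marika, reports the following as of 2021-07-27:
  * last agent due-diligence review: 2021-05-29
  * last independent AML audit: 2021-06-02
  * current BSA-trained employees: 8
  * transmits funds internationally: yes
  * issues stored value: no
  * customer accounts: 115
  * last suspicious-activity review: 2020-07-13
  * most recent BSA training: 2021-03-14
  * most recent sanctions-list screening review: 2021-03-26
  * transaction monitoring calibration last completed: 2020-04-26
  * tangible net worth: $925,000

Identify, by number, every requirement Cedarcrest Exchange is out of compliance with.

1. suspicious-activity review 379 days ago vs limit 540 → met
2. agent due-diligence review 59 days ago vs limit 90 → met
3. tangible net worth $925,000 ≥ $825,000 → met
4. condition 'issues stored value' does not hold → requirement n/a → met
5. BSA-trained employees 8 ≥ 4 → met
6. sanctions-list screening review 123 days ago vs limit 120 → not met
7. independent AML audit 55 days ago vs limit 60 → met
8. condition 'transmits funds internationally' holds; transaction monitoring calibration 457 days ago vs limit 365 → not met
9. BSA training 135 days ago vs limit 180 → met
Not met: 6, 8

6, 8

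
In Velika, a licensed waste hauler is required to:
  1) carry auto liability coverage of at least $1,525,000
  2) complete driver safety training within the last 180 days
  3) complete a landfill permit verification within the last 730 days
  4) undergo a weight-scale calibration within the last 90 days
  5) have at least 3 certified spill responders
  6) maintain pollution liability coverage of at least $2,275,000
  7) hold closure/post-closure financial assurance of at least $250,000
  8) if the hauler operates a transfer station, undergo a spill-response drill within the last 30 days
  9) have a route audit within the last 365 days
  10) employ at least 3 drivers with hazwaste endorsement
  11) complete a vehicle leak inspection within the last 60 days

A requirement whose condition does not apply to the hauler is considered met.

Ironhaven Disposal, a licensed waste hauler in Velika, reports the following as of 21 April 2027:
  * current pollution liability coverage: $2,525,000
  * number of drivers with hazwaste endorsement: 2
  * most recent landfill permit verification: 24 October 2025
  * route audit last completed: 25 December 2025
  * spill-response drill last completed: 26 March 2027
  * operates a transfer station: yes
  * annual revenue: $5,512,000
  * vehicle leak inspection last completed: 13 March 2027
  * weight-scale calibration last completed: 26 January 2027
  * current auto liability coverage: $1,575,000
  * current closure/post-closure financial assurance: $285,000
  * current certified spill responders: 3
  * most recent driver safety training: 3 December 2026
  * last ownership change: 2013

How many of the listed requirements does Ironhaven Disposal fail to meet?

1. auto liability coverage $1,575,000 ≥ $1,525,000 → met
2. driver safety training 139 days ago vs limit 180 → met
3. landfill permit verification 544 days ago vs limit 730 → met
4. weight-scale calibration 85 days ago vs limit 90 → met
5. certified spill responders 3 ≥ 3 → met
6. pollution liability coverage $2,525,000 ≥ $2,275,000 → met
7. closure/post-closure financial assurance $285,000 ≥ $250,000 → met
8. condition 'operates a transfer station' holds; spill-response drill 26 days ago vs limit 30 → met
9. route audit 482 days ago vs limit 365 → not met
10. drivers with hazwaste endorsement 2 < 3 → not met
11. vehicle leak inspection 39 days ago vs limit 60 → met
Not met: 2 of 11

2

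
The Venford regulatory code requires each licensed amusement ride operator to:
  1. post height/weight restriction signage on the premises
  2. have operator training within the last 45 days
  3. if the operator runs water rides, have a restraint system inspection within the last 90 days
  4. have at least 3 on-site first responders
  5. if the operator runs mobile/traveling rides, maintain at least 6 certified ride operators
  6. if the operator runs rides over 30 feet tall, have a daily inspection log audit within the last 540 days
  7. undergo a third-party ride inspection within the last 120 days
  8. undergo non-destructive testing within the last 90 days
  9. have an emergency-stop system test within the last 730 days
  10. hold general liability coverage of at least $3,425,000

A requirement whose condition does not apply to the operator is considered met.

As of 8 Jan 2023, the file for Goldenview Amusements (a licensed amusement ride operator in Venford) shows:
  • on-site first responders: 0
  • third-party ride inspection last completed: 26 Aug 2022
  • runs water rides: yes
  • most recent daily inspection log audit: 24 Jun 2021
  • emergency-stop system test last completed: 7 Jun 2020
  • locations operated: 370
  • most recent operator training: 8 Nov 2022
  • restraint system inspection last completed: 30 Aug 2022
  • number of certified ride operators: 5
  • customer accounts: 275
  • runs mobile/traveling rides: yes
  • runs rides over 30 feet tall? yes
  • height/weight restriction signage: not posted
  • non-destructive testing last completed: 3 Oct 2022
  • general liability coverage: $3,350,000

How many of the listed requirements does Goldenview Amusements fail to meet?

10

1. height/weight restriction signage absent → not met
2. operator training 61 days ago vs limit 45 → not met
3. condition 'runs water rides' holds; restraint system inspection 131 days ago vs limit 90 → not met
4. on-site first responders 0 < 3 → not met
5. condition 'runs mobile/traveling rides' holds; certified ride operators 5 < 6 → not met
6. condition 'runs rides over 30 feet tall' holds; daily inspection log audit 563 days ago vs limit 540 → not met
7. third-party ride inspection 135 days ago vs limit 120 → not met
8. non-destructive testing 97 days ago vs limit 90 → not met
9. emergency-stop system test 945 days ago vs limit 730 → not met
10. general liability coverage $3,350,000 < $3,425,000 → not met
Not met: 10 of 10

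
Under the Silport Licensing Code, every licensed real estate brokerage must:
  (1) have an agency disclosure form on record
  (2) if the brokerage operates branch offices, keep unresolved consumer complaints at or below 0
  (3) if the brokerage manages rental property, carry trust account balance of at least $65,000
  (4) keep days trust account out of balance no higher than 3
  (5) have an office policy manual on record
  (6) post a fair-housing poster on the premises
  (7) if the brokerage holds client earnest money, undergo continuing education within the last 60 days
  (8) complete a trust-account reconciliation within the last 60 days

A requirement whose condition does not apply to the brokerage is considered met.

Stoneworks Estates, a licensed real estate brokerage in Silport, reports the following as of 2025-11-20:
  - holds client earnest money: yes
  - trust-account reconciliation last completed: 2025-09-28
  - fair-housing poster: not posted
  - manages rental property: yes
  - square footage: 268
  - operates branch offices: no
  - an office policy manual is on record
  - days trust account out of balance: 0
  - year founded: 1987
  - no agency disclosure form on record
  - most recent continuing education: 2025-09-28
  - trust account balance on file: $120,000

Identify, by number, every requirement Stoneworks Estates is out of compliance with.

1. agency disclosure form absent → not met
2. condition 'operates branch offices' does not hold → requirement n/a → met
3. condition 'manages rental property' holds; trust account balance $120,000 ≥ $65,000 → met
4. days trust account out of balance 0 ≤ 3 → met
5. office policy manual present → met
6. fair-housing poster absent → not met
7. condition 'holds client earnest money' holds; continuing education 53 days ago vs limit 60 → met
8. trust-account reconciliation 53 days ago vs limit 60 → met
Not met: 1, 6

1, 6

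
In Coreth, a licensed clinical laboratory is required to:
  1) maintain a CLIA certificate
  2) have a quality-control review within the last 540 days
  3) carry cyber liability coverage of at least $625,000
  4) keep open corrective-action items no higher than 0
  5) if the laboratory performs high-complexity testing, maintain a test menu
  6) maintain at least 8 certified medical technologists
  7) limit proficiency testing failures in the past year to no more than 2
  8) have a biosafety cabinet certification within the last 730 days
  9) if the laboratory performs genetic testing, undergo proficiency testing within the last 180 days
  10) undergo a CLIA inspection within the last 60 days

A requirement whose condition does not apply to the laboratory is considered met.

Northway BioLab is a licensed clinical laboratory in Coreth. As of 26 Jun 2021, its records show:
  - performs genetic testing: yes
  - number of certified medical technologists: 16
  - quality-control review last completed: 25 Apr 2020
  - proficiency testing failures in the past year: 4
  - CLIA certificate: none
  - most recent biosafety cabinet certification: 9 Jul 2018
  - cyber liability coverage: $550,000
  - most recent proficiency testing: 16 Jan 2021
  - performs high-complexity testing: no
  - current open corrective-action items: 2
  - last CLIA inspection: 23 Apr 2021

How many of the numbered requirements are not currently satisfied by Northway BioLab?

1. CLIA certificate absent → not met
2. quality-control review 427 days ago vs limit 540 → met
3. cyber liability coverage $550,000 < $625,000 → not met
4. open corrective-action items 2 > 0 → not met
5. condition 'performs high-complexity testing' does not hold → requirement n/a → met
6. certified medical technologists 16 ≥ 8 → met
7. proficiency testing failures in the past year 4 > 2 → not met
8. biosafety cabinet certification 1083 days ago vs limit 730 → not met
9. condition 'performs genetic testing' holds; proficiency testing 161 days ago vs limit 180 → met
10. CLIA inspection 64 days ago vs limit 60 → not met
Not met: 6 of 10

6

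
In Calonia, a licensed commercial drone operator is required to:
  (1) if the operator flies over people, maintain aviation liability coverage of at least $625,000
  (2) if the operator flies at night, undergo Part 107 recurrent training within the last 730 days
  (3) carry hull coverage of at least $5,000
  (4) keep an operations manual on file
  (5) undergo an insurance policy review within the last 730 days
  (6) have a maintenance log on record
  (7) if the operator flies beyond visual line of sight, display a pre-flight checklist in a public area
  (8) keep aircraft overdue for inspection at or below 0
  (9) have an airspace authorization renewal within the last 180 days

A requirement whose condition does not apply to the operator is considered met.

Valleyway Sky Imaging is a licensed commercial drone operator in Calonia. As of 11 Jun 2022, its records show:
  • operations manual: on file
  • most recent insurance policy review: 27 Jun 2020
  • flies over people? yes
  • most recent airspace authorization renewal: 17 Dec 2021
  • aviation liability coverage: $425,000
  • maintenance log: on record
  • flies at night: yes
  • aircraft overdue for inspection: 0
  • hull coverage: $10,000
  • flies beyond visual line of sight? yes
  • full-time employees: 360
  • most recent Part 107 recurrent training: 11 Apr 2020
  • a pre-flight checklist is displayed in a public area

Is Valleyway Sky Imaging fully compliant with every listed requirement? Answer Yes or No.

No

1. condition 'flies over people' holds; aviation liability coverage $425,000 < $625,000 → not met
2. condition 'flies at night' holds; Part 107 recurrent training 791 days ago vs limit 730 → not met
3. hull coverage $10,000 ≥ $5,000 → met
4. operations manual present → met
5. insurance policy review 714 days ago vs limit 730 → met
6. maintenance log present → met
7. condition 'flies beyond visual line of sight' holds; pre-flight checklist present → met
8. aircraft overdue for inspection 0 ≤ 0 → met
9. airspace authorization renewal 176 days ago vs limit 180 → met
Not met: 1, 2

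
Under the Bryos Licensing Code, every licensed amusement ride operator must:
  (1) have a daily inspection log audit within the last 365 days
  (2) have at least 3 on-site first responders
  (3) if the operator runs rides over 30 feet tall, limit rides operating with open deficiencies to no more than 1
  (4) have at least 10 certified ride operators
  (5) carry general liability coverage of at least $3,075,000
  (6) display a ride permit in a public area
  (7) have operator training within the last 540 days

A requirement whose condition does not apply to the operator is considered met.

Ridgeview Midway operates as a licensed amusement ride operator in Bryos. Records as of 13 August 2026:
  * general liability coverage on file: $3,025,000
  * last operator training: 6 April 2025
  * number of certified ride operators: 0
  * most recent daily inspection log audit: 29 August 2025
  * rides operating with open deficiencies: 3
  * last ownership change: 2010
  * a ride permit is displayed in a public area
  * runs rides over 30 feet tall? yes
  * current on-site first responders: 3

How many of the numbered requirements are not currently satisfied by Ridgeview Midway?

3

1. daily inspection log audit 349 days ago vs limit 365 → met
2. on-site first responders 3 ≥ 3 → met
3. condition 'runs rides over 30 feet tall' holds; rides operating with open deficiencies 3 > 1 → not met
4. certified ride operators 0 < 10 → not met
5. general liability coverage $3,025,000 < $3,075,000 → not met
6. ride permit present → met
7. operator training 494 days ago vs limit 540 → met
Not met: 3 of 7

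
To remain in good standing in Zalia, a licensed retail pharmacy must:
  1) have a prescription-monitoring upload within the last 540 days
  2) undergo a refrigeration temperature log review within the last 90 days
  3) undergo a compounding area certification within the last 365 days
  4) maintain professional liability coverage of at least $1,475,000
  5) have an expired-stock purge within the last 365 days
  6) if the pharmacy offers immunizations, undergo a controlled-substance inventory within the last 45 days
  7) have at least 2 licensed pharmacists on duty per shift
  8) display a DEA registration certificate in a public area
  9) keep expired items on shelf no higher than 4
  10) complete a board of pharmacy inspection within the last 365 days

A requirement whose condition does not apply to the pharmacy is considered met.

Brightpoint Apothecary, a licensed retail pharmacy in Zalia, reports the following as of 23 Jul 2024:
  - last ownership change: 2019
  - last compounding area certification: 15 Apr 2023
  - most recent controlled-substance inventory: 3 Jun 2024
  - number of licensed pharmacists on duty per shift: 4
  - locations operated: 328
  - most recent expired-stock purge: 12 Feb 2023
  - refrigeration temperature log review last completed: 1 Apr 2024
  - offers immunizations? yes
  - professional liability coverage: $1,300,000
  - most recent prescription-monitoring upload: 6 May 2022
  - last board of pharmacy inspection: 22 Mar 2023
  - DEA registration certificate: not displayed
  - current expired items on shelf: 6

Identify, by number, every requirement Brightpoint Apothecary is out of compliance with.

1, 2, 3, 4, 5, 6, 8, 9, 10

1. prescription-monitoring upload 809 days ago vs limit 540 → not met
2. refrigeration temperature log review 113 days ago vs limit 90 → not met
3. compounding area certification 465 days ago vs limit 365 → not met
4. professional liability coverage $1,300,000 < $1,475,000 → not met
5. expired-stock purge 527 days ago vs limit 365 → not met
6. condition 'offers immunizations' holds; controlled-substance inventory 50 days ago vs limit 45 → not met
7. licensed pharmacists on duty per shift 4 ≥ 2 → met
8. DEA registration certificate absent → not met
9. expired items on shelf 6 > 4 → not met
10. board of pharmacy inspection 489 days ago vs limit 365 → not met
Not met: 1, 2, 3, 4, 5, 6, 8, 9, 10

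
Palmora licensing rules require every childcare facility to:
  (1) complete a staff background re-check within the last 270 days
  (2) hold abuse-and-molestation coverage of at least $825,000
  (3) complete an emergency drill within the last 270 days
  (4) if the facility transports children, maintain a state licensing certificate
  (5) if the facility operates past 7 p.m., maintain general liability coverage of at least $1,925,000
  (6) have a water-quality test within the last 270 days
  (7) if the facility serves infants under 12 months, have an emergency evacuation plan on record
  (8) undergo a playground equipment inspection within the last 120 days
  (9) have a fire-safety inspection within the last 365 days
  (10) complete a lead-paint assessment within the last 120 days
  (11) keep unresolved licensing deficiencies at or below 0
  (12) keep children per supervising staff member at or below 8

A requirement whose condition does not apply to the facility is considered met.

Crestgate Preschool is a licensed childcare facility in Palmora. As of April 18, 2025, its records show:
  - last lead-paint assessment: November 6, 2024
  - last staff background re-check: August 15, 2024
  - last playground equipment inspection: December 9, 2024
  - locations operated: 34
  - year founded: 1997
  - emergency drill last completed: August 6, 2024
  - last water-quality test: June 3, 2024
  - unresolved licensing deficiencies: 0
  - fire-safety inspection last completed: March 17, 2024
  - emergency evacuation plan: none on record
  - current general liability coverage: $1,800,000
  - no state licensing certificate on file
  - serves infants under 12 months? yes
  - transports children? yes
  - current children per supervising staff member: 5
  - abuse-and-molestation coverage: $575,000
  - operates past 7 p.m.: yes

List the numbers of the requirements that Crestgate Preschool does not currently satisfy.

2, 4, 5, 6, 7, 8, 9, 10

1. staff background re-check 246 days ago vs limit 270 → met
2. abuse-and-molestation coverage $575,000 < $825,000 → not met
3. emergency drill 255 days ago vs limit 270 → met
4. condition 'transports children' holds; state licensing certificate absent → not met
5. condition 'operates past 7 p.m.' holds; general liability coverage $1,800,000 < $1,925,000 → not met
6. water-quality test 319 days ago vs limit 270 → not met
7. condition 'serves infants under 12 months' holds; emergency evacuation plan absent → not met
8. playground equipment inspection 130 days ago vs limit 120 → not met
9. fire-safety inspection 397 days ago vs limit 365 → not met
10. lead-paint assessment 163 days ago vs limit 120 → not met
11. unresolved licensing deficiencies 0 ≤ 0 → met
12. children per supervising staff member 5 ≤ 8 → met
Not met: 2, 4, 5, 6, 7, 8, 9, 10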